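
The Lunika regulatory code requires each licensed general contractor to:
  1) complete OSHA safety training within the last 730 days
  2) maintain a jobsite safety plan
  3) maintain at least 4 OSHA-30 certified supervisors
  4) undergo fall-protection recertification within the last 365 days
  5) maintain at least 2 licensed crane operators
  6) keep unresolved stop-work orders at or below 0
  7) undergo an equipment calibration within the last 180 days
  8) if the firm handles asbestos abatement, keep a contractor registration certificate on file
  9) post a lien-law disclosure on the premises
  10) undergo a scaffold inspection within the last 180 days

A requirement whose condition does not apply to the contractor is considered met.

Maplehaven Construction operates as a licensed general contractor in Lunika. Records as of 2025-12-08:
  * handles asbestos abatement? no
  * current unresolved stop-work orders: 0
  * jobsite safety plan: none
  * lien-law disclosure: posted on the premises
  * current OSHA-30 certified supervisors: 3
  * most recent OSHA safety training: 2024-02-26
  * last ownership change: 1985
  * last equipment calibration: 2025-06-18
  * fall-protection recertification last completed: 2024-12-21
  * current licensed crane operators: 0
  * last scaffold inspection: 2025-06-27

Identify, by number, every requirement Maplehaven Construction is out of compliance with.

1. OSHA safety training 651 days ago vs limit 730 → met
2. jobsite safety plan absent → not met
3. OSHA-30 certified supervisors 3 < 4 → not met
4. fall-protection recertification 352 days ago vs limit 365 → met
5. licensed crane operators 0 < 2 → not met
6. unresolved stop-work orders 0 ≤ 0 → met
7. equipment calibration 173 days ago vs limit 180 → met
8. condition 'handles asbestos abatement' does not hold → requirement n/a → met
9. lien-law disclosure present → met
10. scaffold inspection 164 days ago vs limit 180 → met
Not met: 2, 3, 5

2, 3, 5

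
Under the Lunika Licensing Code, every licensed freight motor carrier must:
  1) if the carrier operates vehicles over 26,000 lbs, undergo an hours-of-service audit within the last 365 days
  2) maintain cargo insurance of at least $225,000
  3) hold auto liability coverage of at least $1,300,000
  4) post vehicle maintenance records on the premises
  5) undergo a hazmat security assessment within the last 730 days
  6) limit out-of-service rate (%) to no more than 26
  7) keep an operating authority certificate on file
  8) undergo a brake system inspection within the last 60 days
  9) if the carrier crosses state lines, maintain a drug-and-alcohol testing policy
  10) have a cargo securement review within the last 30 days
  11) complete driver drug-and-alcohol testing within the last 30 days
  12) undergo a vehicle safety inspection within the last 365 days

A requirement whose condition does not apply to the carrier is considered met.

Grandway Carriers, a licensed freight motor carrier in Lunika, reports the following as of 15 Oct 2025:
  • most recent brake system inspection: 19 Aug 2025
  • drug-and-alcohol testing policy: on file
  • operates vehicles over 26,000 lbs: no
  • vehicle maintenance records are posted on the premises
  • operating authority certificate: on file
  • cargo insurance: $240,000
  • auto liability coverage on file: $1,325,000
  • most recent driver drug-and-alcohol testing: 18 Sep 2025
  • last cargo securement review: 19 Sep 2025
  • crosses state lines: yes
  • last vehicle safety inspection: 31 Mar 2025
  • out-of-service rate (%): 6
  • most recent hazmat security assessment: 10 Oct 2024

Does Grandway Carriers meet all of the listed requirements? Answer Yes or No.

1. condition 'operates vehicles over 26,000 lbs' does not hold → requirement n/a → met
2. cargo insurance $240,000 ≥ $225,000 → met
3. auto liability coverage $1,325,000 ≥ $1,300,000 → met
4. vehicle maintenance records present → met
5. hazmat security assessment 370 days ago vs limit 730 → met
6. out-of-service rate (%) 6 ≤ 26 → met
7. operating authority certificate present → met
8. brake system inspection 57 days ago vs limit 60 → met
9. condition 'crosses state lines' holds; drug-and-alcohol testing policy present → met
10. cargo securement review 26 days ago vs limit 30 → met
11. driver drug-and-alcohol testing 27 days ago vs limit 30 → met
12. vehicle safety inspection 198 days ago vs limit 365 → met
All met.

Yes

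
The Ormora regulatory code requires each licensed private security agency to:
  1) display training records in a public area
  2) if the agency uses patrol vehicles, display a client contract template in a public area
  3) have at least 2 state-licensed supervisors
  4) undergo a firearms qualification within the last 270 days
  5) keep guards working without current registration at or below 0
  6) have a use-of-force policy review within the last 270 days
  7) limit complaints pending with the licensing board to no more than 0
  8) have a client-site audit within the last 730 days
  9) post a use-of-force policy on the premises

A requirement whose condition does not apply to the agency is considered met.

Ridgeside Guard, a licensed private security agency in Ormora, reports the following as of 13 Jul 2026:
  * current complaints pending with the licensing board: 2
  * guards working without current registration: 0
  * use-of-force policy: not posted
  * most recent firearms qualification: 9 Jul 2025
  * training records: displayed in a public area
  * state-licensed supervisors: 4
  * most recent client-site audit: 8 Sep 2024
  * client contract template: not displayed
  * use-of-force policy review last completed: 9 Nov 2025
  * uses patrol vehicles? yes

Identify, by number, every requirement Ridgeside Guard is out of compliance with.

2, 4, 7, 9

1. training records present → met
2. condition 'uses patrol vehicles' holds; client contract template absent → not met
3. state-licensed supervisors 4 ≥ 2 → met
4. firearms qualification 369 days ago vs limit 270 → not met
5. guards working without current registration 0 ≤ 0 → met
6. use-of-force policy review 246 days ago vs limit 270 → met
7. complaints pending with the licensing board 2 > 0 → not met
8. client-site audit 673 days ago vs limit 730 → met
9. use-of-force policy absent → not met
Not met: 2, 4, 7, 9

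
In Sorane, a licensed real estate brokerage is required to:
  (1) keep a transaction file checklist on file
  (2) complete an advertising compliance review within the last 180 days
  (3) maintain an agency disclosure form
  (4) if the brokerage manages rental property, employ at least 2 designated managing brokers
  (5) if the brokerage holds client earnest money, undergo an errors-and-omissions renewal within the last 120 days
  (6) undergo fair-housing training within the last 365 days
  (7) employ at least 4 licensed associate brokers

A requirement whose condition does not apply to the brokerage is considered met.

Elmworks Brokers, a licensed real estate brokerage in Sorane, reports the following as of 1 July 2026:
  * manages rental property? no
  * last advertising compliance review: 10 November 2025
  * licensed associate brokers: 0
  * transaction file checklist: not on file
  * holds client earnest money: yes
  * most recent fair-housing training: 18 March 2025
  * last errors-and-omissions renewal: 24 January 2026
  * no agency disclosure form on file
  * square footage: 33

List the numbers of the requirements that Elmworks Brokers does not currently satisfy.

1, 2, 3, 5, 6, 7

1. transaction file checklist absent → not met
2. advertising compliance review 233 days ago vs limit 180 → not met
3. agency disclosure form absent → not met
4. condition 'manages rental property' does not hold → requirement n/a → met
5. condition 'holds client earnest money' holds; errors-and-omissions renewal 158 days ago vs limit 120 → not met
6. fair-housing training 470 days ago vs limit 365 → not met
7. licensed associate brokers 0 < 4 → not met
Not met: 1, 2, 3, 5, 6, 7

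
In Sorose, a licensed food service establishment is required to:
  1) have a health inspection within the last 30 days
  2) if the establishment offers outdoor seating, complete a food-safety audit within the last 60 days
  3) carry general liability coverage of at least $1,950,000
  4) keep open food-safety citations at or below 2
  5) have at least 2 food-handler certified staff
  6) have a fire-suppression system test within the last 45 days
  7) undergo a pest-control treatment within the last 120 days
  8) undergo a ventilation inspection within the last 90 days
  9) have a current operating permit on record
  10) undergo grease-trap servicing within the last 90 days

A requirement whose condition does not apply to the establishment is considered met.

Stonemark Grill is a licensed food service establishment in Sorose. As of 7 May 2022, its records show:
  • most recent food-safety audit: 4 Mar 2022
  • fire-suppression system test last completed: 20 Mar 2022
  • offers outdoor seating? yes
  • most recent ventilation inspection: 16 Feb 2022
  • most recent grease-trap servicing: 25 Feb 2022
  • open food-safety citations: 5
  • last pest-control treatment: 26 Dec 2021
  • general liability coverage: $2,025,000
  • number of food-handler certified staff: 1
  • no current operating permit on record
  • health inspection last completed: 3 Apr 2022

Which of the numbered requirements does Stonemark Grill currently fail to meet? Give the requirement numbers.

1. health inspection 34 days ago vs limit 30 → not met
2. condition 'offers outdoor seating' holds; food-safety audit 64 days ago vs limit 60 → not met
3. general liability coverage $2,025,000 ≥ $1,950,000 → met
4. open food-safety citations 5 > 2 → not met
5. food-handler certified staff 1 < 2 → not met
6. fire-suppression system test 48 days ago vs limit 45 → not met
7. pest-control treatment 132 days ago vs limit 120 → not met
8. ventilation inspection 80 days ago vs limit 90 → met
9. current operating permit absent → not met
10. grease-trap servicing 71 days ago vs limit 90 → met
Not met: 1, 2, 4, 5, 6, 7, 9

1, 2, 4, 5, 6, 7, 9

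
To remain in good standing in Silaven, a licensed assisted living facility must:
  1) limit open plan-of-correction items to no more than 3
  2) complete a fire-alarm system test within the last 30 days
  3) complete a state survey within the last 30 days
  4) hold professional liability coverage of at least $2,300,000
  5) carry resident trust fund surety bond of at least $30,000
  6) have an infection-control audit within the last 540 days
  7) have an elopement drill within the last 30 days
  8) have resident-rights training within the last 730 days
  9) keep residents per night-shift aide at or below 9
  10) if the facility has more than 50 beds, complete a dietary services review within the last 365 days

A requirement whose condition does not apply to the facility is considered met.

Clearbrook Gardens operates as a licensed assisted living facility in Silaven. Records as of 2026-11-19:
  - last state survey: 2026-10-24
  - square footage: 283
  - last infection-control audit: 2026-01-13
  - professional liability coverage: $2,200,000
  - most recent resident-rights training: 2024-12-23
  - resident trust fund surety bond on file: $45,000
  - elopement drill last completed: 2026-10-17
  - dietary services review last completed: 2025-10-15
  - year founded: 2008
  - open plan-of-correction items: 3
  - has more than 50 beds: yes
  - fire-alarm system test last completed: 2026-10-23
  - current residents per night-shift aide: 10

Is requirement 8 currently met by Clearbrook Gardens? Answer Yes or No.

Yes

8. resident-rights training 696 days ago vs limit 730 → met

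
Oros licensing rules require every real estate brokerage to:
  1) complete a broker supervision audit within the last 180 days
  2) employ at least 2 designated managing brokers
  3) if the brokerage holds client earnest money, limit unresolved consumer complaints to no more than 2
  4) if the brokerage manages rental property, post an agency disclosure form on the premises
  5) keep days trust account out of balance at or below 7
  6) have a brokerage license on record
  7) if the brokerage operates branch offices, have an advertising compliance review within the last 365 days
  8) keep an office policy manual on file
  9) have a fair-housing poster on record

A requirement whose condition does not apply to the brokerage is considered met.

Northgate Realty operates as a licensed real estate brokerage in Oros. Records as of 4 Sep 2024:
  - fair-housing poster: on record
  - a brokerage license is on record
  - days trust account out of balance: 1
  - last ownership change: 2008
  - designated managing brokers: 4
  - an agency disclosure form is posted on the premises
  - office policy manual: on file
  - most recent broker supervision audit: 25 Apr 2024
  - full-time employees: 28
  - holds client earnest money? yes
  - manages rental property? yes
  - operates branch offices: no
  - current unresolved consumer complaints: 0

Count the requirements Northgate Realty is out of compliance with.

0

1. broker supervision audit 132 days ago vs limit 180 → met
2. designated managing brokers 4 ≥ 2 → met
3. condition 'holds client earnest money' holds; unresolved consumer complaints 0 ≤ 2 → met
4. condition 'manages rental property' holds; agency disclosure form present → met
5. days trust account out of balance 1 ≤ 7 → met
6. brokerage license present → met
7. condition 'operates branch offices' does not hold → requirement n/a → met
8. office policy manual present → met
9. fair-housing poster present → met
Not met: 0 of 9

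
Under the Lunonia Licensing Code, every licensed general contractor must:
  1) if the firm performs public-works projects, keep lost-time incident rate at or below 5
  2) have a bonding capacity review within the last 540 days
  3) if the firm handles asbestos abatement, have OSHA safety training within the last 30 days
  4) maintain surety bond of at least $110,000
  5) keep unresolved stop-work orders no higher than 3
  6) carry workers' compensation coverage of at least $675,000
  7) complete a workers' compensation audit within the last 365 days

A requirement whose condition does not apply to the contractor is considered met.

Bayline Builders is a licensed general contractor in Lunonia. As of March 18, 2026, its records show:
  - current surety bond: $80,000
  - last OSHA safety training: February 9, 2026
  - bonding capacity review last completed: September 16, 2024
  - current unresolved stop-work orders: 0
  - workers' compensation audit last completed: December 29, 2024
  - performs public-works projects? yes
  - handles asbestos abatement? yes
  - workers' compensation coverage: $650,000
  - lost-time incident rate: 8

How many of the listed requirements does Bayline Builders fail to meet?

6

1. condition 'performs public-works projects' holds; lost-time incident rate 8 > 5 → not met
2. bonding capacity review 548 days ago vs limit 540 → not met
3. condition 'handles asbestos abatement' holds; OSHA safety training 37 days ago vs limit 30 → not met
4. surety bond $80,000 < $110,000 → not met
5. unresolved stop-work orders 0 ≤ 3 → met
6. workers' compensation coverage $650,000 < $675,000 → not met
7. workers' compensation audit 444 days ago vs limit 365 → not met
Not met: 6 of 7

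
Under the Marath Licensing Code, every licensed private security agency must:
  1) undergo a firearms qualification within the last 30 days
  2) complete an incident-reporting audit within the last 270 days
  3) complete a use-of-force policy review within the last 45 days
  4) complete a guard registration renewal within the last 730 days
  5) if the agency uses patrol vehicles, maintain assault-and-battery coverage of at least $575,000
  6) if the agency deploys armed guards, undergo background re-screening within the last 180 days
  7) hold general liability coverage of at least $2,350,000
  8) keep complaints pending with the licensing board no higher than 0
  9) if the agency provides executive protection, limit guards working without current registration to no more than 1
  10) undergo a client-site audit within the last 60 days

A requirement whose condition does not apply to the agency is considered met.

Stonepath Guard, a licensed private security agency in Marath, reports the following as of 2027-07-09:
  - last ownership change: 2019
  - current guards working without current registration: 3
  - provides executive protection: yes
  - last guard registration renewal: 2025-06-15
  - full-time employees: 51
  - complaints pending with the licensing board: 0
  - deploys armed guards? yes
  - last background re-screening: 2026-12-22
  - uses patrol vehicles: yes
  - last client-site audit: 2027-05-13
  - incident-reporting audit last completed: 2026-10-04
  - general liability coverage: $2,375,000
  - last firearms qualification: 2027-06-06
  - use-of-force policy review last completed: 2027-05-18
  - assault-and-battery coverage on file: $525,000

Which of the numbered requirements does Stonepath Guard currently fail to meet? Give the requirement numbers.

1, 2, 3, 4, 5, 6, 9

1. firearms qualification 33 days ago vs limit 30 → not met
2. incident-reporting audit 278 days ago vs limit 270 → not met
3. use-of-force policy review 52 days ago vs limit 45 → not met
4. guard registration renewal 754 days ago vs limit 730 → not met
5. condition 'uses patrol vehicles' holds; assault-and-battery coverage $525,000 < $575,000 → not met
6. condition 'deploys armed guards' holds; background re-screening 199 days ago vs limit 180 → not met
7. general liability coverage $2,375,000 ≥ $2,350,000 → met
8. complaints pending with the licensing board 0 ≤ 0 → met
9. condition 'provides executive protection' holds; guards working without current registration 3 > 1 → not met
10. client-site audit 57 days ago vs limit 60 → met
Not met: 1, 2, 3, 4, 5, 6, 9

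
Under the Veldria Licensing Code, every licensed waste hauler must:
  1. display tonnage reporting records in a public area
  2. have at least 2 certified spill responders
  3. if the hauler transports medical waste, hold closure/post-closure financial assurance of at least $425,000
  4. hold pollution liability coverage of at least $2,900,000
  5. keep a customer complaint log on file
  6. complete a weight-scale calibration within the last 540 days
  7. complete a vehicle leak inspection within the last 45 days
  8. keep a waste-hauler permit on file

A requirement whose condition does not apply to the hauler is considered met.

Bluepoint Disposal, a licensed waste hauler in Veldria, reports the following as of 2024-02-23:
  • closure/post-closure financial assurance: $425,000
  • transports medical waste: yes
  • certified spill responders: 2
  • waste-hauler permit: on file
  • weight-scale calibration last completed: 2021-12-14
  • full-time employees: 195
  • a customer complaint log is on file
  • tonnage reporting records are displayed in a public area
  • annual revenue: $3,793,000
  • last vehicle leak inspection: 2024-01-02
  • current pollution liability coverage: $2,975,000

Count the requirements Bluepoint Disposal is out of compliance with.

2

1. tonnage reporting records present → met
2. certified spill responders 2 ≥ 2 → met
3. condition 'transports medical waste' holds; closure/post-closure financial assurance $425,000 ≥ $425,000 → met
4. pollution liability coverage $2,975,000 ≥ $2,900,000 → met
5. customer complaint log present → met
6. weight-scale calibration 801 days ago vs limit 540 → not met
7. vehicle leak inspection 52 days ago vs limit 45 → not met
8. waste-hauler permit present → met
Not met: 2 of 8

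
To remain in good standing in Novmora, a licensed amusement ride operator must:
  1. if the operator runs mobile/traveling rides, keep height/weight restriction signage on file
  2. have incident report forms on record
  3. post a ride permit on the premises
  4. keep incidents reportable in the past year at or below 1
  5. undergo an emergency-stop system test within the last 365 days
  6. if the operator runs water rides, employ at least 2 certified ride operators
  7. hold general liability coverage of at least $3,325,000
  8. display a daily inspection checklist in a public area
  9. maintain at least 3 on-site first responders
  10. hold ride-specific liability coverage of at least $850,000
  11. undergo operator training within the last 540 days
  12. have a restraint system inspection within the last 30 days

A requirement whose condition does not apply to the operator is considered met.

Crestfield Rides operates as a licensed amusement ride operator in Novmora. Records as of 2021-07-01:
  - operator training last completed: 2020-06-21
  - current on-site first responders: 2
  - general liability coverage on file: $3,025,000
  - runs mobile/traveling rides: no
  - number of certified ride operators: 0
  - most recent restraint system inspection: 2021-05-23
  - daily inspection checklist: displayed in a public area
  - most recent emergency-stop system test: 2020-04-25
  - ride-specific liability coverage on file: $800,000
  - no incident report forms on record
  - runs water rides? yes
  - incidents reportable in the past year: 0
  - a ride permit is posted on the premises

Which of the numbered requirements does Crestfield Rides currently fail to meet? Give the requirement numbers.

2, 5, 6, 7, 9, 10, 12

1. condition 'runs mobile/traveling rides' does not hold → requirement n/a → met
2. incident report forms absent → not met
3. ride permit present → met
4. incidents reportable in the past year 0 ≤ 1 → met
5. emergency-stop system test 432 days ago vs limit 365 → not met
6. condition 'runs water rides' holds; certified ride operators 0 < 2 → not met
7. general liability coverage $3,025,000 < $3,325,000 → not met
8. daily inspection checklist present → met
9. on-site first responders 2 < 3 → not met
10. ride-specific liability coverage $800,000 < $850,000 → not met
11. operator training 375 days ago vs limit 540 → met
12. restraint system inspection 39 days ago vs limit 30 → not met
Not met: 2, 5, 6, 7, 9, 10, 12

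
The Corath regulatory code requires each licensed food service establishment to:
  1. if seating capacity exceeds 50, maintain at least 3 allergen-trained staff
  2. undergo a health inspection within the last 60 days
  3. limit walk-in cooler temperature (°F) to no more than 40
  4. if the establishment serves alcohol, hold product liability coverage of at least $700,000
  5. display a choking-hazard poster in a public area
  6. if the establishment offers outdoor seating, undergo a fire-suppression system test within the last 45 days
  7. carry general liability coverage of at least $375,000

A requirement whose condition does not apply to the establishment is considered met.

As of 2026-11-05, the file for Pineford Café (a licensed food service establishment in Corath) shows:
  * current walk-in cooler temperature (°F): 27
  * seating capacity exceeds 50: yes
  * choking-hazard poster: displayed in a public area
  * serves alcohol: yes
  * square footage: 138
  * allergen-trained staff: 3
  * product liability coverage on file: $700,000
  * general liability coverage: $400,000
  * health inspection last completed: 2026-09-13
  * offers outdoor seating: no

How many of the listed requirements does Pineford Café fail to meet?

1. condition 'seating capacity exceeds 50' holds; allergen-trained staff 3 ≥ 3 → met
2. health inspection 53 days ago vs limit 60 → met
3. walk-in cooler temperature (°F) 27 ≤ 40 → met
4. condition 'serves alcohol' holds; product liability coverage $700,000 ≥ $700,000 → met
5. choking-hazard poster present → met
6. condition 'offers outdoor seating' does not hold → requirement n/a → met
7. general liability coverage $400,000 ≥ $375,000 → met
Not met: 0 of 7

0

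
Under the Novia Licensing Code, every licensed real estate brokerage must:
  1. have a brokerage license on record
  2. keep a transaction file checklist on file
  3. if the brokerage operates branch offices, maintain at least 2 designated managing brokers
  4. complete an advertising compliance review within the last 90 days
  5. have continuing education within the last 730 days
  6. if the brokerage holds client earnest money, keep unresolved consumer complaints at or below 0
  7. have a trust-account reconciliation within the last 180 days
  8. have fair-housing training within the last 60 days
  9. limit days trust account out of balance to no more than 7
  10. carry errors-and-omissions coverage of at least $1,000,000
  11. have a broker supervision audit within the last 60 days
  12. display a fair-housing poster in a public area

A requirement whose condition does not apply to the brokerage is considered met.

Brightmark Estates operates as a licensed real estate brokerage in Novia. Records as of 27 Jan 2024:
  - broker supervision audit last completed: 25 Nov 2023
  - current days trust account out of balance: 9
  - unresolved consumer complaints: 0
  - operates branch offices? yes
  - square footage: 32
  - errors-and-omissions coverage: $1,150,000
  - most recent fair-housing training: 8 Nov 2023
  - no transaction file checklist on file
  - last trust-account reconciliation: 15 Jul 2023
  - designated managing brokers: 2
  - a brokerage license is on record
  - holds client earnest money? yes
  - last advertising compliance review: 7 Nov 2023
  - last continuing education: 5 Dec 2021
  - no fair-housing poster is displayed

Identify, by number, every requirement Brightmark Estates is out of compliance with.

2, 5, 7, 8, 9, 11, 12

1. brokerage license present → met
2. transaction file checklist absent → not met
3. condition 'operates branch offices' holds; designated managing brokers 2 ≥ 2 → met
4. advertising compliance review 81 days ago vs limit 90 → met
5. continuing education 783 days ago vs limit 730 → not met
6. condition 'holds client earnest money' holds; unresolved consumer complaints 0 ≤ 0 → met
7. trust-account reconciliation 196 days ago vs limit 180 → not met
8. fair-housing training 80 days ago vs limit 60 → not met
9. days trust account out of balance 9 > 7 → not met
10. errors-and-omissions coverage $1,150,000 ≥ $1,000,000 → met
11. broker supervision audit 63 days ago vs limit 60 → not met
12. fair-housing poster absent → not met
Not met: 2, 5, 7, 8, 9, 11, 12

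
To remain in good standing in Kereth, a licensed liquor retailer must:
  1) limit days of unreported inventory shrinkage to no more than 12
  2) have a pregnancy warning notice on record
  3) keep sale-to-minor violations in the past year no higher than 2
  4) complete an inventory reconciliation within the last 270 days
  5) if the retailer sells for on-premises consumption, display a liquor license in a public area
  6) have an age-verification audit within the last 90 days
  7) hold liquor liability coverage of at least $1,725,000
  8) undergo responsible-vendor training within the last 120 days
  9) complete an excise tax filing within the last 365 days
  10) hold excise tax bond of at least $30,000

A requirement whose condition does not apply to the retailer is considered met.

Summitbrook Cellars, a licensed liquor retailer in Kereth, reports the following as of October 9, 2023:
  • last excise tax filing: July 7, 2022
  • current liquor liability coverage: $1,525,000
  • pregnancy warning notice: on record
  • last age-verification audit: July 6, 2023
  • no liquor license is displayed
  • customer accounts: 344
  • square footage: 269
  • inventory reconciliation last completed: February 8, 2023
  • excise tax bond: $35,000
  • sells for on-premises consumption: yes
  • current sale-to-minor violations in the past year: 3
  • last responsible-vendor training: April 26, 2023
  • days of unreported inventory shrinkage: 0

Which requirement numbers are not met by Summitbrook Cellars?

3, 5, 6, 7, 8, 9

1. days of unreported inventory shrinkage 0 ≤ 12 → met
2. pregnancy warning notice present → met
3. sale-to-minor violations in the past year 3 > 2 → not met
4. inventory reconciliation 243 days ago vs limit 270 → met
5. condition 'sells for on-premises consumption' holds; liquor license absent → not met
6. age-verification audit 95 days ago vs limit 90 → not met
7. liquor liability coverage $1,525,000 < $1,725,000 → not met
8. responsible-vendor training 166 days ago vs limit 120 → not met
9. excise tax filing 459 days ago vs limit 365 → not met
10. excise tax bond $35,000 ≥ $30,000 → met
Not met: 3, 5, 6, 7, 8, 9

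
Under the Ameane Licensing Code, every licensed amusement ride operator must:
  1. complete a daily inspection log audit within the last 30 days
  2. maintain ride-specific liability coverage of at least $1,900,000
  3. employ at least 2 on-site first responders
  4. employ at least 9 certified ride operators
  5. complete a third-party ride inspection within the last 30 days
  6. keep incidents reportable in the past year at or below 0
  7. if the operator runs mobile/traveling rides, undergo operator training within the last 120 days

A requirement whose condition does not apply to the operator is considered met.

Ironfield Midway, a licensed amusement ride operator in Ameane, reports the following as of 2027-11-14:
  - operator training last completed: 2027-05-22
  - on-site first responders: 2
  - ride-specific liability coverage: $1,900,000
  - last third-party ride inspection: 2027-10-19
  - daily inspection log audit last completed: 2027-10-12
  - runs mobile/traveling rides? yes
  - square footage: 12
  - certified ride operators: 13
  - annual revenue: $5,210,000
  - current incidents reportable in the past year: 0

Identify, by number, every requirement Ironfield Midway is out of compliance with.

1. daily inspection log audit 33 days ago vs limit 30 → not met
2. ride-specific liability coverage $1,900,000 ≥ $1,900,000 → met
3. on-site first responders 2 ≥ 2 → met
4. certified ride operators 13 ≥ 9 → met
5. third-party ride inspection 26 days ago vs limit 30 → met
6. incidents reportable in the past year 0 ≤ 0 → met
7. condition 'runs mobile/traveling rides' holds; operator training 176 days ago vs limit 120 → not met
Not met: 1, 7

1, 7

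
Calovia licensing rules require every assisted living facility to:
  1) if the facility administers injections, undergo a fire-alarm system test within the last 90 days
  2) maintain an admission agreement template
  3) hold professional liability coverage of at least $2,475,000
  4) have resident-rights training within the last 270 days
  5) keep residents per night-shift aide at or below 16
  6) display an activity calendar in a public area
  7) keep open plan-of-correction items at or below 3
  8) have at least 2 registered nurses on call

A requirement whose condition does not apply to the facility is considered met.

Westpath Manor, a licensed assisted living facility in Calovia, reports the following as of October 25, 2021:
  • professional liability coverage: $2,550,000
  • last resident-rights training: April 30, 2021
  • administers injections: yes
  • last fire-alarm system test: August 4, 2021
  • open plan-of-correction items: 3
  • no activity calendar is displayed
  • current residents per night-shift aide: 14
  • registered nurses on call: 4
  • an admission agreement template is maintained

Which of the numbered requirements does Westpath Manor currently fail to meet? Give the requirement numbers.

6

1. condition 'administers injections' holds; fire-alarm system test 82 days ago vs limit 90 → met
2. admission agreement template present → met
3. professional liability coverage $2,550,000 ≥ $2,475,000 → met
4. resident-rights training 178 days ago vs limit 270 → met
5. residents per night-shift aide 14 ≤ 16 → met
6. activity calendar absent → not met
7. open plan-of-correction items 3 ≤ 3 → met
8. registered nurses on call 4 ≥ 2 → met
Not met: 6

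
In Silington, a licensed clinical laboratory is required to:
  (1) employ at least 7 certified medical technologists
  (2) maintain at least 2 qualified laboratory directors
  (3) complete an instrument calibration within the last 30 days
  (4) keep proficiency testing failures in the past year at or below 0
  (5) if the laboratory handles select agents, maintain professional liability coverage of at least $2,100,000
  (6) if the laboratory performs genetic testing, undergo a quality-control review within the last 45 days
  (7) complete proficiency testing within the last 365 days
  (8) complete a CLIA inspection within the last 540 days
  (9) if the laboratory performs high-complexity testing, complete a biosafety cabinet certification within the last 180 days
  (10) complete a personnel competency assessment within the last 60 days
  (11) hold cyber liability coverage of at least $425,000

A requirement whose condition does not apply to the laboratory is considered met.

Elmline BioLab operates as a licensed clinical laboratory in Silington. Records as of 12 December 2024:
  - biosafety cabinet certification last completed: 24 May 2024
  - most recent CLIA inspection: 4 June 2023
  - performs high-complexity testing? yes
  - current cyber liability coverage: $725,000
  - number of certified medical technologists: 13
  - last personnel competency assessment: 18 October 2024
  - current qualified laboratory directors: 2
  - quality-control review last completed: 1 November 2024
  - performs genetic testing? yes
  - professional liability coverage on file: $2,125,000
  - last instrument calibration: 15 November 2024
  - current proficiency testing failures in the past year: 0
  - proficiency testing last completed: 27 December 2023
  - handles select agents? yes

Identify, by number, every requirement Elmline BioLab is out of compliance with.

8, 9

1. certified medical technologists 13 ≥ 7 → met
2. qualified laboratory directors 2 ≥ 2 → met
3. instrument calibration 27 days ago vs limit 30 → met
4. proficiency testing failures in the past year 0 ≤ 0 → met
5. condition 'handles select agents' holds; professional liability coverage $2,125,000 ≥ $2,100,000 → met
6. condition 'performs genetic testing' holds; quality-control review 41 days ago vs limit 45 → met
7. proficiency testing 351 days ago vs limit 365 → met
8. CLIA inspection 557 days ago vs limit 540 → not met
9. condition 'performs high-complexity testing' holds; biosafety cabinet certification 202 days ago vs limit 180 → not met
10. personnel competency assessment 55 days ago vs limit 60 → met
11. cyber liability coverage $725,000 ≥ $425,000 → met
Not met: 8, 9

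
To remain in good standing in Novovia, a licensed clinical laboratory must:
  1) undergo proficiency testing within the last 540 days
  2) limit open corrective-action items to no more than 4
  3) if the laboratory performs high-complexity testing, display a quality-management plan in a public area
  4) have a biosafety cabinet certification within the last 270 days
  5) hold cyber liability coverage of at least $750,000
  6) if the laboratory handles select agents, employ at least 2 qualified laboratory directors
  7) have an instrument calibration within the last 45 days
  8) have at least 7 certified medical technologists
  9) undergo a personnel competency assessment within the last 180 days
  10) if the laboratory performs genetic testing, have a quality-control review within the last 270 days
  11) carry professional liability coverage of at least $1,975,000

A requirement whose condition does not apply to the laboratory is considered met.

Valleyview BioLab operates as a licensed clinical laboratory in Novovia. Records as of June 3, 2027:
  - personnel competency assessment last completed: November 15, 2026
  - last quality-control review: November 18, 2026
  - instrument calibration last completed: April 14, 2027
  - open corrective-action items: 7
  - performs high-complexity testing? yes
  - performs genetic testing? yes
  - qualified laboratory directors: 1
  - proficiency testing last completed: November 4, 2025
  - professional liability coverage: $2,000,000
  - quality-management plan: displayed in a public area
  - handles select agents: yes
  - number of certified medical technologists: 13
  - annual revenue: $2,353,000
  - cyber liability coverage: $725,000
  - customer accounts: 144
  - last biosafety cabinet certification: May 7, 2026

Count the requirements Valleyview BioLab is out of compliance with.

7

1. proficiency testing 576 days ago vs limit 540 → not met
2. open corrective-action items 7 > 4 → not met
3. condition 'performs high-complexity testing' holds; quality-management plan present → met
4. biosafety cabinet certification 392 days ago vs limit 270 → not met
5. cyber liability coverage $725,000 < $750,000 → not met
6. condition 'handles select agents' holds; qualified laboratory directors 1 < 2 → not met
7. instrument calibration 50 days ago vs limit 45 → not met
8. certified medical technologists 13 ≥ 7 → met
9. personnel competency assessment 200 days ago vs limit 180 → not met
10. condition 'performs genetic testing' holds; quality-control review 197 days ago vs limit 270 → met
11. professional liability coverage $2,000,000 ≥ $1,975,000 → met
Not met: 7 of 11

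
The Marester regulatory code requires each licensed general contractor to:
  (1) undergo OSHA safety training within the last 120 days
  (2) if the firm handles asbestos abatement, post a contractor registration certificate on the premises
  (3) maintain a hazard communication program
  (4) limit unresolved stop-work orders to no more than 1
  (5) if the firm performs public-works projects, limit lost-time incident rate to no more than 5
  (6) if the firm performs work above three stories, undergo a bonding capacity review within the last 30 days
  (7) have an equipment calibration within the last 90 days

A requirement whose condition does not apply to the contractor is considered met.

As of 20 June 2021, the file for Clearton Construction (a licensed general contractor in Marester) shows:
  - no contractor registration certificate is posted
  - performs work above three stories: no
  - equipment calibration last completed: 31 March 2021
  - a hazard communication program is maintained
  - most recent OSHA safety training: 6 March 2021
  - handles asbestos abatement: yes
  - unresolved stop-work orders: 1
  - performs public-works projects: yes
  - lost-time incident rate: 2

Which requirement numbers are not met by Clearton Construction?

2

1. OSHA safety training 106 days ago vs limit 120 → met
2. condition 'handles asbestos abatement' holds; contractor registration certificate absent → not met
3. hazard communication program present → met
4. unresolved stop-work orders 1 ≤ 1 → met
5. condition 'performs public-works projects' holds; lost-time incident rate 2 ≤ 5 → met
6. condition 'performs work above three stories' does not hold → requirement n/a → met
7. equipment calibration 81 days ago vs limit 90 → met
Not met: 2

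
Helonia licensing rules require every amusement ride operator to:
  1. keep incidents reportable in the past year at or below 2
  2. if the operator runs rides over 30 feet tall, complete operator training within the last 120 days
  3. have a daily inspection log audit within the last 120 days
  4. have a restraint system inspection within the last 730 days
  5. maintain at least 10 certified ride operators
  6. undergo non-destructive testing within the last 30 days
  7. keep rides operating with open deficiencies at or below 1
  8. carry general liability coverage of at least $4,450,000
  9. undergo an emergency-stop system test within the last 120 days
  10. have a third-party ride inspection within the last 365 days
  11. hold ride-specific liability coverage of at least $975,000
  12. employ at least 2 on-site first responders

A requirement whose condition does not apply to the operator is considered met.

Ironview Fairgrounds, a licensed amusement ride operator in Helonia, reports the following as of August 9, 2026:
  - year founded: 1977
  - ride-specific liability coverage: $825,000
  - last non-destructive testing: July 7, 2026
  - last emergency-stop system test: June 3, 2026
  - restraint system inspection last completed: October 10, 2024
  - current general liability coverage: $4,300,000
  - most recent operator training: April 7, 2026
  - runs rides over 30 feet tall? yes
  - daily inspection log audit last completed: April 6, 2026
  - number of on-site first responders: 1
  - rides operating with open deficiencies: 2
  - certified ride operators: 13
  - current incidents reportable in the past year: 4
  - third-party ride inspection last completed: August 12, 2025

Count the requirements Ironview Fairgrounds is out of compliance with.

1. incidents reportable in the past year 4 > 2 → not met
2. condition 'runs rides over 30 feet tall' holds; operator training 124 days ago vs limit 120 → not met
3. daily inspection log audit 125 days ago vs limit 120 → not met
4. restraint system inspection 668 days ago vs limit 730 → met
5. certified ride operators 13 ≥ 10 → met
6. non-destructive testing 33 days ago vs limit 30 → not met
7. rides operating with open deficiencies 2 > 1 → not met
8. general liability coverage $4,300,000 < $4,450,000 → not met
9. emergency-stop system test 67 days ago vs limit 120 → met
10. third-party ride inspection 362 days ago vs limit 365 → met
11. ride-specific liability coverage $825,000 < $975,000 → not met
12. on-site first responders 1 < 2 → not met
Not met: 8 of 12

8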